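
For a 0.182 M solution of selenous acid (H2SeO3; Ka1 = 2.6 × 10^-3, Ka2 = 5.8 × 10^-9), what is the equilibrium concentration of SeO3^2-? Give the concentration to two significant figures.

First ionization gives [H+] ≈ [HSeO3-] = 2.05 × 10^-2 M.
Second step: Ka2 = [H+][SeO3^2-]/[HSeO3-] ≈ [SeO3^2-] (since [H+] ≈ [HSeO3-]).
So [SeO3^2-] ≈ Ka2.

5.8 × 10^-9 M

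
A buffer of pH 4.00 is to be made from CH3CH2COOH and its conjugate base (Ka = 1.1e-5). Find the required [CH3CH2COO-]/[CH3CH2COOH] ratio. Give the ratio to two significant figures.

ratio = 0.11

pKa = -log(1.1 × 10^-5) = 4.959
pH = pKa + log(r) ⇒ log(r) = 4.00 − 4.959 = -0.959
r = [CH3CH2COO-]/[CH3CH2COOH] = 10^(-0.959) = 0.11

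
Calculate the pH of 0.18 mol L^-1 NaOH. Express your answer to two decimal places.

NaOH is a strong base; [OH-] = 0.18 M.
pOH = -log(0.18) = 0.74
pH = 14.00 - 0.74 = 13.26

pH = 13.26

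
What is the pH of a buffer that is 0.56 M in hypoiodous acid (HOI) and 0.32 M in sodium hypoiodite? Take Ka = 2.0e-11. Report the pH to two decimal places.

pH = 10.46

pKa = −log(2.0 × 10^-11) = 10.699
pH = pKa + log([A⁻]/[HA]) = 10.699 + log(0.32/0.56)
pH = 10.699 + (-0.243) = 10.46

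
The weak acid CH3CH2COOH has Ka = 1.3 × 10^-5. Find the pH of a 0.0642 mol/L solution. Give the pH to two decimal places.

pH = 3.04

CH3CH2COOH ⇌ CH3CH2COO- + H+
From the ICE table, Ka = [H+]²/(0.0642 − [H+]) = 1.3 × 10^-5.
Since Ka ≪ C₀, [H+] ≈ √(Ka·C₀) = 9.14 × 10^-4 M.
([H+]/C₀ = 1.4% < 5%, so the approximation holds.)
pH = −log(9.14 × 10^-4) = 3.04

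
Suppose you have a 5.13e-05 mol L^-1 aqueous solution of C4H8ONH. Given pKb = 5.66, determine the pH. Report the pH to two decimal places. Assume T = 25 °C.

C4H8ONH + H2O ⇌ C4H8ONH2+ + OH-
Kb = 10^(−5.66) = 2.19 × 10^-6
From the ICE table, Kb = x²/(5.13e-05 − x) = 2.19 × 10^-6.
The 5% rule fails; solving x² + Kb·x − Kb·C₀ = 0 exactly:
x = (−Kb + √(Kb² + 4·Kb·C₀))/2 = 9.56 × 10^-6 M
pOH = 5.02, so pH = 14.00 − pOH = 8.98

pH = 8.98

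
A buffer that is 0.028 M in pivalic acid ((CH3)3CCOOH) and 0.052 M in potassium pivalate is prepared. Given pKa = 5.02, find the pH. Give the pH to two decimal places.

pH = 5.29

Using pH = pKa + log([base]/[acid]) with [base]/[acid] = 0.052/0.028:
pH = 5.02 + (+0.269) = 5.29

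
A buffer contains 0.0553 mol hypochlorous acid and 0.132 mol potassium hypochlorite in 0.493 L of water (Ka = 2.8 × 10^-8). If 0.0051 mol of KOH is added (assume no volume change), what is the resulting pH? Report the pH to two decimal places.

pH = 7.99

OH- converts HOCl to OCl-: HOCl → 0.0502 mol, OCl- → 0.137 mol.
pKa = −log(2.8 × 10^-8) = 7.553
pH = pKa + log(n_OCl-/n_HOCl) = 7.553 + log(0.137/0.0502) = 7.553 + (+0.436)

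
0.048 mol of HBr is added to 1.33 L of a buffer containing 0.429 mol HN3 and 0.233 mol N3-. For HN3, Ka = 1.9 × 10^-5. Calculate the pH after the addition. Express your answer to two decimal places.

Added H+ converts N3- to HN3: HN3 → 0.477 mol, N3- → 0.185 mol.
pKa = −log(1.9 × 10^-5) = 4.721
Henderson–Hasselbalch with mole ratio 0.185/0.477: pH = 4.721 + (-0.411)

pH = 4.31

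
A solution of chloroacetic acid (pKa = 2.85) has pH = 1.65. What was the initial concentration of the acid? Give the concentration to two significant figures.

[H+] = 10^(-1.65) = 2.24 × 10^-2 M = x
Ka = 10^(−2.85) = 1.41 × 10^-3
Ka = x²/(C₀ − x) ⇒ C₀ = x + x²/Ka
C₀ = 2.24 × 10^-2 + (2.24 × 10^-2)²/(1.41 × 10^-3) = 3.78 × 10^-1 M

C₀ = 3.8 × 10^-1 M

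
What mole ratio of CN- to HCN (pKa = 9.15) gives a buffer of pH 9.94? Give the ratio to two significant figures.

pH = pKa + log(r) ⇒ log(r) = 9.94 − 9.15 = +0.79
r = [CN-]/[HCN] = 10^(+0.79) = 6.17

ratio = 6.2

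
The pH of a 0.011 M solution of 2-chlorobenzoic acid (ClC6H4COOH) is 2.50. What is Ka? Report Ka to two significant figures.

[H+] = 10^(-2.50) = 3.16 × 10^-3 M
At equilibrium [HA] = 0.011 − 3.16 × 10^-3 = 7.84 × 10^-3 M
Ka = [H+][A-]/[HA] = (3.16 × 10^-3)² / 7.84 × 10^-3 = 1.3 × 10^-3

Ka = 1.3 × 10^-3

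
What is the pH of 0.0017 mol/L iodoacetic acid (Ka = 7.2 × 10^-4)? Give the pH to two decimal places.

ICH2COOH ⇌ ICH2COO- + H+
Let x = [H+] at equilibrium. Ka = x²/(0.0017 − x).
Here C₀/Ka ≈ 2.36, so the small-x approximation fails. Use the quadratic:
x = [−0.00072 + √(0.00072² + 4.9e-06)]/2 = 8.03 × 10^-4 M
pH = −log(8.03 × 10^-4) = 3.10

pH = 3.10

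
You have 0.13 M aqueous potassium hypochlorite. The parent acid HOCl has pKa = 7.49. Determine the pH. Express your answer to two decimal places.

pH = 10.30

OCl- is the conjugate base of the weak acid HOCl.
Ka = 10^(−7.49) = 3.24 × 10^-8
Kb = Kw/Ka = 1.0×10^-14 / 3.24 × 10^-8 = 3.09 × 10^-7
From the ICE table, Kb = [OH-]²/(0.13 − [OH-]) = 3.09 × 10^-7.
Neglecting [OH-] in the denominator: [OH-] = √(3.09 × 10^-7 × 0.13) = 2.00 × 10^-4 M
([OH-]/C₀ = 0.15% < 5%, so the approximation holds.)
pOH = 3.70, so pH = 14.00 − pOH = 10.30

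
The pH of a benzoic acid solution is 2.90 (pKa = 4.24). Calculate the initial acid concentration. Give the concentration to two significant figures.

[H+] = 10^(-2.90) = 1.26 × 10^-3 M = x
Ka = 10^(−4.24) = 5.75 × 10^-5
Ka = x²/(C₀ − x) ⇒ C₀ = x + x²/Ka
C₀ = 1.26 × 10^-3 + (1.26 × 10^-3)²/(5.75 × 10^-5) = 2.89 × 10^-2 M

C₀ = 2.9 × 10^-2 M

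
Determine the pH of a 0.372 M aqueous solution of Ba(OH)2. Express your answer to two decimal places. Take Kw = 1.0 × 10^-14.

pH = 13.87

Ba(OH)2 is a strong base (each formula unit releases 2 OH-); [OH-] = 0.744 M.
pOH = -log(0.744) = 0.13
pH = 14.00 - 0.13 = 13.87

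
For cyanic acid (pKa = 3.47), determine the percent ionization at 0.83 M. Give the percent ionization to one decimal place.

2.0%

HOCN ⇌ OCN- + H+; let x = [H+] at equilibrium.
Ka = 10^(−3.47) = 3.39 × 10^-4
x ≈ √(Ka·C₀) = √(3.39 × 10^-4 × 0.83) = 1.68 × 10^-2 M
Fraction ionized = 1.68 × 10^-2 / 0.83 = 0.0202 → 2.0%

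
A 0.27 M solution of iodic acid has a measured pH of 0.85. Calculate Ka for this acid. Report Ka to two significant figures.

Ka = 1.5 × 10^-1

[H+] = 10^(-0.85) = 1.41 × 10^-1 M
At equilibrium [HA] = 0.27 − 1.41 × 10^-1 = 1.29 × 10^-1 M
Ka = [H+][A-]/[HA] = (1.41 × 10^-1)² / 1.29 × 10^-1 = 1.5 × 10^-1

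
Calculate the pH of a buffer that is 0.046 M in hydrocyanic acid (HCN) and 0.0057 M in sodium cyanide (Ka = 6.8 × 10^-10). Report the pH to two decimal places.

pKa = −log(6.8 × 10^-10) = 9.167
Henderson–Hasselbalch: pH = pKa + log([CN-]/[HCN]) = 9.167 + log(0.0057/0.046)
pH = 9.167 + (-0.907) = 8.26

pH = 8.26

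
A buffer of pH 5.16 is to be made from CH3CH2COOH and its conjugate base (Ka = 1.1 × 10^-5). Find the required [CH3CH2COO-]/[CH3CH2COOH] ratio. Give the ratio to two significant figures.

ratio = 1.6

pKa = -log(1.1 × 10^-5) = 4.959
pH = pKa + log(r) ⇒ log(r) = 5.16 − 4.959 = +0.201
r = [CH3CH2COO-]/[CH3CH2COOH] = 10^(+0.201) = 1.59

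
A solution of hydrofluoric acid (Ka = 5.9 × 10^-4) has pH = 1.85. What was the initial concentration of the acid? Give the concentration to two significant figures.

[H+] = 10^(-1.85) = 1.41 × 10^-2 M = x
Ka = x²/(C₀ − x) ⇒ C₀ = x + x²/Ka
C₀ = 1.41 × 10^-2 + (1.41 × 10^-2)²/(5.9 × 10^-4) = 3.51 × 10^-1 M

C₀ = 3.5 × 10^-1 M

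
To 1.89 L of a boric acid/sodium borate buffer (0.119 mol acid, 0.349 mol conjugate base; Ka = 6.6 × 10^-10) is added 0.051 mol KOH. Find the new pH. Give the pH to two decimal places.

After neutralization: n(B(OH)3) = 0.068 mol, n(B(OH)4-) = 0.4 mol.
pKa = −log(6.6 × 10^-10) = 9.180
Henderson–Hasselbalch with mole ratio 0.4/0.068: pH = 9.180 + (+0.770)

pH = 9.95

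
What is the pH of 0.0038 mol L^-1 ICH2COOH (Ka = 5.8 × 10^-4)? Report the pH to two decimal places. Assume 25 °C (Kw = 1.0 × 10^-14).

ICH2COOH ⇌ ICH2COO- + H+
Ka = [H+]²/(0.0038 − [H+]) = 5.8 × 10^-4
The 5% rule fails; solving [H+]² + Ka·[H+] − Ka·C₀ = 0 exactly:
[H+] = [−0.00058 + √(0.00058² + 8.82e-06)]/2 = 1.22 × 10^-3 M
pH = −log[H+] = −log(1.22 × 10^-3) = 2.91

pH = 2.91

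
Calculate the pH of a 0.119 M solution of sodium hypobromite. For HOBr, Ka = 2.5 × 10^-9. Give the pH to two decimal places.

OBr- is the conjugate base of the weak acid HOBr.
Kb = Kw/Ka = 1.0×10^-14 / 2.5 × 10^-9 = 4.00 × 10^-6
Kb = [OH-]²/(0.119 − [OH-]) = 4.00 × 10^-6
Neglecting [OH-] in the denominator: [OH-] = √(4.00 × 10^-6 × 0.119) = 6.90 × 10^-4 M
([OH-]/C₀ = 0.58% < 5%, so the approximation holds.)
pOH = −log(6.90 × 10^-4) = 3.16; pH = 14.00 − 3.16 = 10.84

pH = 10.84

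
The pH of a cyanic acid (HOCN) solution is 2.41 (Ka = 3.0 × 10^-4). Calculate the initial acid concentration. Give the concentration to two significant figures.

[H+] = 10^(-2.41) = 3.89 × 10^-3 M = x
Ka = x²/(C₀ − x) ⇒ C₀ = x + x²/Ka
C₀ = 3.89 × 10^-3 + (3.89 × 10^-3)²/(3.0 × 10^-4) = 5.43 × 10^-2 M

C₀ = 5.4 × 10^-2 M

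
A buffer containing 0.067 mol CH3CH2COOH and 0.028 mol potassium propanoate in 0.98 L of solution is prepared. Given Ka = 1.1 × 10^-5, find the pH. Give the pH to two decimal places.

pH = 4.58

pKa = −log(1.1 × 10^-5) = 4.959
Using pH = pKa + log([base]/[acid]) with [base]/[acid] = 0.028/0.067:
pH = 4.959 + (-0.379) = 4.58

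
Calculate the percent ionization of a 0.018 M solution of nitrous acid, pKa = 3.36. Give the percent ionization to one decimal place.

14.4%

HNO2 ⇌ NO2- + H+; let x = [H+] at equilibrium.
Ka = 10^(−3.36) = 4.37 × 10^-4
Solve x² + 0.000437x − 7.87e-06 = 0 → x = 2.59 × 10^-3 M
Fraction ionized = 2.59 × 10^-3 / 0.018 = 0.1439 → 14.4%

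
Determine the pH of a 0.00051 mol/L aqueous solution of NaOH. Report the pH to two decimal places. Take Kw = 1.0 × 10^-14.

pH = 10.71

NaOH is a strong base; [OH-] = 0.00051 M.
pOH = -log(0.00051) = 3.29
pH = 14.00 - 3.29 = 10.71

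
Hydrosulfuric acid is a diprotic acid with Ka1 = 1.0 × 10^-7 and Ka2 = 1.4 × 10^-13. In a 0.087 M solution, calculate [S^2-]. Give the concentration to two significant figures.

1.4 × 10^-13 M

First ionization gives [H+] ≈ [HS-] = 9.33 × 10^-5 M.
Second step: Ka2 = [H+][S^2-]/[HS-] ≈ [S^2-] (since [H+] ≈ [HS-]).
So [S^2-] ≈ Ka2.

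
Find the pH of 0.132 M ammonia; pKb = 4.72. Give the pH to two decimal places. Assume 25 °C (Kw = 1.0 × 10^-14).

pH = 11.20

NH3 + H2O ⇌ NH4+ + OH-
Kb = 10^(−4.72) = 1.91 × 10^-5
From the ICE table, Kb = [OH-]²/(0.132 − [OH-]) = 1.91 × 10^-5.
Since Kb ≪ C₀, [OH-] ≈ √(Kb·C₀) = 1.59 × 10^-3 M.
pOH = 2.80, so pH = 14.00 − pOH = 11.20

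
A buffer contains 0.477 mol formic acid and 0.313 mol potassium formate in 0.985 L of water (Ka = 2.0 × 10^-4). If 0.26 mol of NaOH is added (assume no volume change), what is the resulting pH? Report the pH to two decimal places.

OH- converts HCOOH to HCOO-: HCOOH → 0.217 mol, HCOO- → 0.573 mol.
pKa = −log(2.0 × 10^-4) = 3.699
pH = pKa + log(n_HCOO-/n_HCOOH) = 3.699 + log(0.573/0.217) = 3.699 + (+0.422)

pH = 4.12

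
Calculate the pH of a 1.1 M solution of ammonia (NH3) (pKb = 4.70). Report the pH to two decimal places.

NH3 + H2O ⇌ NH4+ + OH-
Kb = 10^(−4.70) = 2.00 × 10^-5
Kb = x²/(1.1 − x) = 2.00 × 10^-5
Since Kb ≪ C₀, x ≈ √(Kb·C₀) = 4.69 × 10^-3 M.
pOH = 2.33, so pH = 14.00 − pOH = 11.67

pH = 11.67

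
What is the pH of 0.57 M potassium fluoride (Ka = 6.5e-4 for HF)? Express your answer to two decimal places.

F- is the conjugate base of the weak acid HF.
Kb = Kw/Ka = 1.0×10^-14 / 6.5 × 10^-4 = 1.54 × 10^-11
Kb = [OH-]²/(0.57 − [OH-]) = 1.54 × 10^-11
Neglecting [OH-] in the denominator: [OH-] = √(1.54 × 10^-11 × 0.57) = 2.96 × 10^-6 M
Check: 0.00052% ionized — well under 5%, approximation valid.
pOH = 5.53, so pH = 14.00 − pOH = 8.47

pH = 8.47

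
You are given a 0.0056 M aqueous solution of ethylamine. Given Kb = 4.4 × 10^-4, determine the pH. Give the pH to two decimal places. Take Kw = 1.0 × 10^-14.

C2H5NH2 + H2O ⇌ C2H5NH3+ + OH-
Kb = x²/(0.0056 − x) = 4.4 × 10^-4
Here C₀/Kb ≈ 12.7, so the small-x approximation fails. Use the quadratic:
x = (−Kb + √(Kb² + 4·Kb·C₀))/2 = 1.37 × 10^-3 M
pOH = −log(1.37 × 10^-3) = 2.86; pH = 14.00 − 2.86 = 11.14

pH = 11.14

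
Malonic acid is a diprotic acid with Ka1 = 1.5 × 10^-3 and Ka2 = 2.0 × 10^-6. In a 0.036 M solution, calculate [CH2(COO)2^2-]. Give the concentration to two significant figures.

First ionization gives [H+] ≈ [CH2(COOH)COO-] = 6.64 × 10^-3 M.
Second step: Ka2 = [H+][CH2(COO)2^2-]/[CH2(COOH)COO-] ≈ [CH2(COO)2^2-] (since [H+] ≈ [CH2(COOH)COO-]).
So [CH2(COO)2^2-] ≈ Ka2.

2.0 × 10^-6 M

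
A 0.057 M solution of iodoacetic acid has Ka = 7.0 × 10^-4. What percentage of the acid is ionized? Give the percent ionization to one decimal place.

10.5%

ICH2COOH ⇌ ICH2COO- + H+; let x = [H+] at equilibrium.
Ka = x²/(C₀ − x); solving the quadratic gives x = 5.98 × 10^-3 M.
Fraction ionized = 5.98 × 10^-3 / 0.057 = 0.1049 → 10.5%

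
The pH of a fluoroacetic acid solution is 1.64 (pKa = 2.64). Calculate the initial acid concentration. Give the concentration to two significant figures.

[H+] = 10^(-1.64) = 2.29 × 10^-2 M = x
Ka = 10^(−2.64) = 2.29 × 10^-3
Ka = x²/(C₀ − x) ⇒ C₀ = x + x²/Ka
C₀ = 2.29 × 10^-2 + (2.29 × 10^-2)²/(2.29 × 10^-3) = 2.52 × 10^-1 M

C₀ = 2.5 × 10^-1 M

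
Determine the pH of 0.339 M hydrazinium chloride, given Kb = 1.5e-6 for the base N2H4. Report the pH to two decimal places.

pH = 4.32

N2H5+ is the conjugate acid of the weak base N2H4.
Ka = Kw/Kb = 1.0×10^-14 / 1.5 × 10^-6 = 6.67 × 10^-9
Ka = [H+]²/(0.339 − [H+]) = 6.67 × 10^-9
Assume [H+] ≪ 0.339: [H+] ≈ √(6.67 × 10^-9 × 0.339) = 4.76 × 10^-5 M
([H+]/C₀ = 0.014% < 5%, so the approximation holds.)
pH = −log[H+] = −log(4.76 × 10^-5) = 4.32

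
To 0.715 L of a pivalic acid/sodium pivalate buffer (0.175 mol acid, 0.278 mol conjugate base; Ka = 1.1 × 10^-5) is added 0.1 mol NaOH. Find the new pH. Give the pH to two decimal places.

OH- converts (CH3)3CCOOH to (CH3)3CCOO-: (CH3)3CCOOH → 0.075 mol, (CH3)3CCOO- → 0.378 mol.
pKa = −log(1.1 × 10^-5) = 4.959
Henderson–Hasselbalch with mole ratio 0.378/0.075: pH = 4.959 + (+0.702)

pH = 5.66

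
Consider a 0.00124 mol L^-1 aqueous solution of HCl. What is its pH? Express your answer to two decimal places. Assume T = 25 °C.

HCl is a strong acid and dissociates completely, so [H+] = 0.00124 M.
pH = -log(0.00124) = 2.91

pH = 2.91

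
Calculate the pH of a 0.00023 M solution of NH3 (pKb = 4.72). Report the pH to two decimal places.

pH = 9.76

NH3 + H2O ⇌ NH4+ + OH-
Kb = 10^(−4.72) = 1.91 × 10^-5
Kb = [OH-]²/(0.00023 − [OH-]) = 1.91 × 10^-5
Here C₀/Kb ≈ 12, so the small-[OH-] approximation fails. Use the quadratic:
[OH-] = [−1.91e-05 + √(1.91e-05² + 1.76e-08)]/2 = 5.74 × 10^-5 M
pOH = 4.24, so pH = 14.00 − pOH = 9.76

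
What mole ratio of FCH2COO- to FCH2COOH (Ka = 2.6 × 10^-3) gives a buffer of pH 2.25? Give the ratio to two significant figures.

pKa = -log(2.6 × 10^-3) = 2.585
pH = pKa + log(r) ⇒ log(r) = 2.25 − 2.585 = -0.335
r = [FCH2COO-]/[FCH2COOH] = 10^(-0.335) = 0.462

ratio = 0.46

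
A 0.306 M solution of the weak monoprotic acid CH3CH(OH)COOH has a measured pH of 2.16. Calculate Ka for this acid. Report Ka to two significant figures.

[H+] = 10^(-2.16) = 6.92 × 10^-3 M
At equilibrium [HA] = 0.306 − 6.92 × 10^-3 = 2.99 × 10^-1 M
Ka = [H+][A-]/[HA] = (6.92 × 10^-3)² / 2.99 × 10^-1 = 1.6 × 10^-4

Ka = 1.6 × 10^-4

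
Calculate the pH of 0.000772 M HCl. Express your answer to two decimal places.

HCl is a strong acid and dissociates completely, so [H+] = 0.000772 M.
pH = -log(0.000772) = 3.11

pH = 3.11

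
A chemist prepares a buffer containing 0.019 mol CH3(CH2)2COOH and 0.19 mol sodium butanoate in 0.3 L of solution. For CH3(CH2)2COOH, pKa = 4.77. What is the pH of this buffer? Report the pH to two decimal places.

pH = 5.77

pH = pKa + log([A⁻]/[HA]) = 4.77 + log(0.19/0.019)
pH = 4.77 + (+1.000) = 5.77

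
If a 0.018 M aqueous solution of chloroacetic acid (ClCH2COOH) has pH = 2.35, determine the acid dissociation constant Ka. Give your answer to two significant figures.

Ka = 1.5 × 10^-3

[H+] = 10^(-2.35) = 4.47 × 10^-3 M
At equilibrium [HA] = 0.018 − 4.47 × 10^-3 = 1.35 × 10^-2 M
Ka = [H+][A-]/[HA] = (4.47 × 10^-3)² / 1.35 × 10^-2 = 1.5 × 10^-3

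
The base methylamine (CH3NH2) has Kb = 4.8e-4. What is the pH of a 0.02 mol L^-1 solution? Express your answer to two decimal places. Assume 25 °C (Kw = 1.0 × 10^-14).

CH3NH2 + H2O ⇌ CH3NH3+ + OH-
Kb = [OH-]²/(0.02 − [OH-]) = 4.8 × 10^-4
[OH-] is not negligible relative to C₀; solve [OH-]² + 0.00048·[OH-] − 9.6e-06 = 0.
[OH-] = (−Kb + √(Kb² + 4·Kb·C₀))/2 = 2.87 × 10^-3 M
pOH = 2.54, so pH = 14.00 − pOH = 11.46

pH = 11.46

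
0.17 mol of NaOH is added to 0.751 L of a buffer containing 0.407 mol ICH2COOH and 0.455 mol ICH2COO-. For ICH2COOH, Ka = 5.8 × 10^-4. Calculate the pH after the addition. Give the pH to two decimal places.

pH = 3.66

After neutralization: n(ICH2COOH) = 0.237 mol, n(ICH2COO-) = 0.625 mol.
pKa = −log(5.8 × 10^-4) = 3.237
Henderson–Hasselbalch with mole ratio 0.625/0.237: pH = 3.237 + (+0.421)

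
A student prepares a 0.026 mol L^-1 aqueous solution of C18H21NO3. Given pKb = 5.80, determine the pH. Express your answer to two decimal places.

C18H21NO3 + H2O ⇌ C18H22NO3+ + OH-
Kb = 10^(−5.80) = 1.58 × 10^-6
Kb = x²/(0.026 − x) = 1.58 × 10^-6
Neglecting x in the denominator: x = √(1.58 × 10^-6 × 0.026) = 2.03 × 10^-4 M
(x/C₀ = 0.78% < 5%, so the approximation holds.)
pOH = 3.69, so pH = 14.00 − pOH = 10.31

pH = 10.31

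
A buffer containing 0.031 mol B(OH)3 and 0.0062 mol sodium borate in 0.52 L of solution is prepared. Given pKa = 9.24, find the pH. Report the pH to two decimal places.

pH = pKa + log([A⁻]/[HA]) = 9.24 + log(0.0062/0.031)
pH = 9.24 + (-0.699) = 8.54

pH = 8.54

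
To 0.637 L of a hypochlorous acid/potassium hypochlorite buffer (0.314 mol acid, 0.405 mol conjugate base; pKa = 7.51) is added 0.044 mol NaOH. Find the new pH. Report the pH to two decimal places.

pH = 7.73

OH- converts HOCl to OCl-: HOCl → 0.27 mol, OCl- → 0.449 mol.
pH = pKa + log([A⁻]/[HA]) = 7.51 + log(0.449/0.27) = 7.51 +0.221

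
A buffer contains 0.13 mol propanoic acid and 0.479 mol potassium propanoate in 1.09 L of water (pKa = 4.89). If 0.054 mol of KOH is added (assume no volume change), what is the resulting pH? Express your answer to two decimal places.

After neutralization: n(CH3CH2COOH) = 0.076 mol, n(CH3CH2COO-) = 0.533 mol.
Henderson–Hasselbalch with mole ratio 0.533/0.076: pH = 4.89 + (+0.846)

pH = 5.74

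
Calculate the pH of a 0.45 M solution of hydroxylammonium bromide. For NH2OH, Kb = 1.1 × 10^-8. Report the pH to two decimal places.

NH3OH+ is the conjugate acid of the weak base NH2OH.
Ka = Kw/Kb = 1.0×10^-14 / 1.1 × 10^-8 = 9.09 × 10^-7
From the ICE table, Ka = x²/(0.45 − x) = 9.09 × 10^-7.
Assume x ≪ 0.45: x ≈ √(9.09 × 10^-7 × 0.45) = 6.40 × 10^-4 M
pH = −log(6.40 × 10^-4) = 3.19

pH = 3.19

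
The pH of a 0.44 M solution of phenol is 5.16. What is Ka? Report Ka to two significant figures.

Ka = 1.1 × 10^-10

[H+] = 10^(-5.16) = 6.92 × 10^-6 M
At equilibrium [HA] = 0.44 − 6.92 × 10^-6 = 4.40 × 10^-1 M
Ka = [H+][A-]/[HA] = (6.92 × 10^-6)² / 4.40 × 10^-1 = 1.1 × 10^-10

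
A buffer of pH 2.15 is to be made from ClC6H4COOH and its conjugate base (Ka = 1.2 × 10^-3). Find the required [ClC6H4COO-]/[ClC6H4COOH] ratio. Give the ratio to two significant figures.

ratio = 0.17

pKa = -log(1.2 × 10^-3) = 2.921
pH = pKa + log(r) ⇒ log(r) = 2.15 − 2.921 = -0.771
r = [ClC6H4COO-]/[ClC6H4COOH] = 10^(-0.771) = 0.169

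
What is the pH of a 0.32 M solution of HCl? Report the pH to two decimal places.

pH = 0.49

HCl is a strong acid and dissociates completely, so [H+] = 0.32 M.
pH = -log(0.32) = 0.49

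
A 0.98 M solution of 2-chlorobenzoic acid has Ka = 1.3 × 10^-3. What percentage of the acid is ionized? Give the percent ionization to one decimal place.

3.6%

ClC6H4COOH ⇌ ClC6H4COO- + H+; let x = [H+] at equilibrium.
x ≈ √(Ka·C₀) = √(1.3 × 10^-3 × 0.98) = 3.57 × 10^-2 M
Fraction ionized = 3.57 × 10^-2 / 0.98 = 0.0364 → 3.6%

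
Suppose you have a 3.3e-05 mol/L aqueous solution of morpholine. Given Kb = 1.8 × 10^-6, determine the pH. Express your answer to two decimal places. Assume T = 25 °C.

pH = 8.84

C4H8ONH + H2O ⇌ C4H8ONH2+ + OH-
From the ICE table, Kb = x²/(3.3e-05 − x) = 1.8 × 10^-6.
Here C₀/Kb ≈ 18.3, so the small-x approximation fails. Use the quadratic:
x = (−Kb + √(Kb² + 4·Kb·C₀))/2 = 6.86 × 10^-6 M
pOH = 5.16, so pH = 14.00 − pOH = 8.84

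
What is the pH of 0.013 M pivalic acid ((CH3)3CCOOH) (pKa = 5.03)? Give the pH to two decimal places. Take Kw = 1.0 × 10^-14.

pH = 3.46

(CH3)3CCOOH ⇌ (CH3)3CCOO- + H+
Ka = 10^(−5.03) = 9.33 × 10^-6
Ka = x²/(0.013 − x) = 9.33 × 10^-6
Assume x ≪ 0.013: x ≈ √(9.33 × 10^-6 × 0.013) = 3.48 × 10^-4 M
Check: 2.7% ionized — well under 5%, approximation valid.
pH = −log(3.48 × 10^-4) = 3.46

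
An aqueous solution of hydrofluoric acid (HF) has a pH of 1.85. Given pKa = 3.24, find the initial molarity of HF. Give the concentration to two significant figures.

[H+] = 10^(-1.85) = 1.41 × 10^-2 M = x
Ka = 10^(−3.24) = 5.75 × 10^-4
Ka = x²/(C₀ − x) ⇒ C₀ = x + x²/Ka
C₀ = 1.41 × 10^-2 + (1.41 × 10^-2)²/(5.75 × 10^-4) = 3.60 × 10^-1 M

C₀ = 3.6 × 10^-1 M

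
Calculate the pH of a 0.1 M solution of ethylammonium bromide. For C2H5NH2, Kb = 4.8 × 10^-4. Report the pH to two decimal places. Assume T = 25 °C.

C2H5NH3+ is the conjugate acid of the weak base C2H5NH2.
Ka = Kw/Kb = 1.0×10^-14 / 4.8 × 10^-4 = 2.08 × 10^-11
Ka = [H+]²/(0.1 − [H+]) = 2.08 × 10^-11
Assume [H+] ≪ 0.1: [H+] ≈ √(2.08 × 10^-11 × 0.1) = 1.44 × 10^-6 M
Check: 0.0014% ionized — well under 5%, approximation valid.
pH = −log[H+] = −log(1.44 × 10^-6) = 5.84

pH = 5.84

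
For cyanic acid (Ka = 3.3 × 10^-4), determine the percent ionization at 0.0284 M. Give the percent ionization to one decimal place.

HOCN ⇌ OCN- + H+; let x = [H+] at equilibrium.
Solve x² + 0.00033x − 9.37e-06 = 0 → x = 2.90 × 10^-3 M
Fraction ionized = 2.90 × 10^-3 / 0.0284 = 0.1021 → 10.2%

10.2%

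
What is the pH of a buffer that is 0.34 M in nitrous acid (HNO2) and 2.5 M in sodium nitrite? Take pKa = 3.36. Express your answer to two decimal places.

Henderson–Hasselbalch: pH = pKa + log([NO2-]/[HNO2]) = 3.36 + log(2.5/0.34)
pH = 3.36 + (+0.866) = 4.23

pH = 4.23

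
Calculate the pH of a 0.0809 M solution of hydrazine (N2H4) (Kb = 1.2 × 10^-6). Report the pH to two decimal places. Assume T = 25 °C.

N2H4 + H2O ⇌ N2H5+ + OH-
Kb = [OH-]²/(0.0809 − [OH-]) = 1.2 × 10^-6
Neglecting [OH-] in the denominator: [OH-] = √(1.2 × 10^-6 × 0.0809) = 3.12 × 10^-4 M
([OH-]/C₀ = 0.39% < 5%, so the approximation holds.)
pOH = −log(3.12 × 10^-4) = 3.51; pH = 14.00 − 3.51 = 10.49

pH = 10.49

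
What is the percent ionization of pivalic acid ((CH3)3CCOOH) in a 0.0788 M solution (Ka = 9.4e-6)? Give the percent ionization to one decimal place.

(CH3)3CCOOH ⇌ (CH3)3CCOO- + H+; let x = [H+] at equilibrium.
x ≈ √(Ka·C₀) = √(9.4 × 10^-6 × 0.0788) = 8.61 × 10^-4 M
Fraction ionized = 8.61 × 10^-4 / 0.0788 = 0.0109 → 1.1%

1.1%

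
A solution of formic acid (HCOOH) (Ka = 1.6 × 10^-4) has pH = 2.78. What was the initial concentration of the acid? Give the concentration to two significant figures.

C₀ = 1.9 × 10^-2 M

[H+] = 10^(-2.78) = 1.66 × 10^-3 M = x
Ka = x²/(C₀ − x) ⇒ C₀ = x + x²/Ka
C₀ = 1.66 × 10^-3 + (1.66 × 10^-3)²/(1.6 × 10^-4) = 1.89 × 10^-2 M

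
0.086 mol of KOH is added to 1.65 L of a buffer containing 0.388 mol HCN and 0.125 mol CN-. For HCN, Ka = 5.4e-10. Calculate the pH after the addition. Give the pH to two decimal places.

OH- converts HCN to CN-: HCN → 0.302 mol, CN- → 0.211 mol.
pKa = −log(5.4 × 10^-10) = 9.268
Henderson–Hasselbalch with mole ratio 0.211/0.302: pH = 9.268 + (-0.156)

pH = 9.11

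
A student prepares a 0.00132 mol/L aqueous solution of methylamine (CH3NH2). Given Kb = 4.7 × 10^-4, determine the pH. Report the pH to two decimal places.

CH3NH2 + H2O ⇌ CH3NH3+ + OH-
Let x = [OH-] at equilibrium. Kb = x²/(0.00132 − x).
The 5% rule fails; solving x² + Kb·x − Kb·C₀ = 0 exactly:
x = [−0.00047 + √(0.00047² + 2.48e-06)]/2 = 5.87 × 10^-4 M
pOH = −log(5.87 × 10^-4) = 3.23; pH = 14.00 − 3.23 = 10.77

pH = 10.77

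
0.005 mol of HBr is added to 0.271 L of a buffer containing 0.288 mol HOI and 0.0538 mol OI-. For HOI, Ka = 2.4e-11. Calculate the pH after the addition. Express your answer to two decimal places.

After neutralization: n(HOI) = 0.293 mol, n(OI-) = 0.0488 mol.
pKa = −log(2.4 × 10^-11) = 10.620
pH = pKa + log(n_OI-/n_HOI) = 10.620 + log(0.0488/0.293) = 10.620 + (-0.778)

pH = 9.84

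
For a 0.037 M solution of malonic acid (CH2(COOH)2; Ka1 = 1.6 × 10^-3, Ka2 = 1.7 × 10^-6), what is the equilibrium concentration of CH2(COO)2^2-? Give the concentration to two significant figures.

First ionization gives [H+] ≈ [CH2(COOH)COO-] = 6.94 × 10^-3 M.
Second step: Ka2 = [H+][CH2(COO)2^2-]/[CH2(COOH)COO-] ≈ [CH2(COO)2^2-] (since [H+] ≈ [CH2(COOH)COO-]).
So [CH2(COO)2^2-] ≈ Ka2.

1.7 × 10^-6 M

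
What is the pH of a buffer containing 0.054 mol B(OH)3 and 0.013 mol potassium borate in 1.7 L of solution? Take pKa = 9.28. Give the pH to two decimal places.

Using pH = pKa + log([base]/[acid]) with [base]/[acid] = 0.013/0.054:
pH = 9.28 + (-0.618) = 8.66

pH = 8.66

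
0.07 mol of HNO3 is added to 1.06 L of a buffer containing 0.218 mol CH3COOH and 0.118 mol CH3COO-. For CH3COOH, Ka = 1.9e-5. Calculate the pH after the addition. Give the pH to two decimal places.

Added H+ converts CH3COO- to CH3COOH: CH3COOH → 0.288 mol, CH3COO- → 0.048 mol.
pKa = −log(1.9 × 10^-5) = 4.721
pH = pKa + log([A⁻]/[HA]) = 4.721 + log(0.048/0.288) = 4.721 -0.778

pH = 3.94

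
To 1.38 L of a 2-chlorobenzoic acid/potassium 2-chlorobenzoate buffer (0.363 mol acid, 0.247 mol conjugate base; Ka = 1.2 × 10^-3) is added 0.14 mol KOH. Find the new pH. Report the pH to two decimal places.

After neutralization: n(ClC6H4COOH) = 0.223 mol, n(ClC6H4COO-) = 0.387 mol.
pKa = −log(1.2 × 10^-3) = 2.921
Henderson–Hasselbalch with mole ratio 0.387/0.223: pH = 2.921 + (+0.239)

pH = 3.16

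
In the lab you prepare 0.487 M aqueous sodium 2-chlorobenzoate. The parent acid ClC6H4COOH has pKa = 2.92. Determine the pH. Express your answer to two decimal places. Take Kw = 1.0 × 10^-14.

pH = 8.30

ClC6H4COO- is the conjugate base of the weak acid ClC6H4COOH.
Ka = 10^(−2.92) = 1.20 × 10^-3
Kb = Kw/Ka = 1.0×10^-14 / 1.20 × 10^-3 = 8.33 × 10^-12
Kb = [OH-]²/(0.487 − [OH-]) = 8.33 × 10^-12
Since Kb ≪ C₀, [OH-] ≈ √(Kb·C₀) = 2.01 × 10^-6 M.
Check: 0.00041% ionized — well under 5%, approximation valid.
pOH = −log(2.01 × 10^-6) = 5.70; pH = 14.00 − 5.70 = 8.30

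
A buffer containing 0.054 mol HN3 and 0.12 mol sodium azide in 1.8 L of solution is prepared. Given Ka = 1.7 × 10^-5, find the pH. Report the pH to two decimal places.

pH = 5.12

pKa = −log(1.7 × 10^-5) = 4.770
pH = pKa + log([A⁻]/[HA]) = 4.770 + log(0.12/0.054)
pH = 4.770 + (+0.347) = 5.12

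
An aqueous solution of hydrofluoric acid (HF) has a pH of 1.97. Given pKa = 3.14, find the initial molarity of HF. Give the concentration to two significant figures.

[H+] = 10^(-1.97) = 1.07 × 10^-2 M = x
Ka = 10^(−3.14) = 7.24 × 10^-4
Ka = x²/(C₀ − x) ⇒ C₀ = x + x²/Ka
C₀ = 1.07 × 10^-2 + (1.07 × 10^-2)²/(7.24 × 10^-4) = 1.69 × 10^-1 M

C₀ = 1.7 × 10^-1 M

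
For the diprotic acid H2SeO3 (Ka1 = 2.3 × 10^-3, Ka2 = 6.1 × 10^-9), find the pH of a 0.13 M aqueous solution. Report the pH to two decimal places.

Ka1 ≫ Ka2, so treat the first dissociation as the only significant source of H+.
Ka1 = x²/(0.13 − x) = 2.3 × 10^-3
Solving the quadratic: x = (−Ka1 + √(Ka1² + 4·Ka1·C₀))/2 = 1.62 × 10^-2 M
pH = −log(1.62 × 10^-2) = 1.79

pH = 1.79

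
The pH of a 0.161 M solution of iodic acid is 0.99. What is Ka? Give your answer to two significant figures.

[H+] = 10^(-0.99) = 1.02 × 10^-1 M
At equilibrium [HA] = 0.161 − 1.02 × 10^-1 = 5.90 × 10^-2 M
Ka = [H+][A-]/[HA] = (1.02 × 10^-1)² / 5.90 × 10^-2 = 1.8 × 10^-1

Ka = 1.8 × 10^-1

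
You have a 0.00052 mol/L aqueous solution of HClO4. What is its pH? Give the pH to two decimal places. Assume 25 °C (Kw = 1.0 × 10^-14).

pH = 3.28

HClO4 is a strong acid and dissociates completely, so [H+] = 0.00052 M.
pH = -log(0.00052) = 3.28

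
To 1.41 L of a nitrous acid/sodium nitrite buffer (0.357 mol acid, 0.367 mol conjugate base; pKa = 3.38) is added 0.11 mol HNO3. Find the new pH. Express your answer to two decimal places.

After neutralization: n(HNO2) = 0.467 mol, n(NO2-) = 0.257 mol.
pH = pKa + log([A⁻]/[HA]) = 3.38 + log(0.257/0.467) = 3.38 -0.259

pH = 3.12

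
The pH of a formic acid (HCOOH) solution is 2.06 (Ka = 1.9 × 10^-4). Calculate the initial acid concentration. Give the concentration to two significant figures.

[H+] = 10^(-2.06) = 8.71 × 10^-3 M = x
Ka = x²/(C₀ − x) ⇒ C₀ = x + x²/Ka
C₀ = 8.71 × 10^-3 + (8.71 × 10^-3)²/(1.9 × 10^-4) = 4.08 × 10^-1 M

C₀ = 4.1 × 10^-1 M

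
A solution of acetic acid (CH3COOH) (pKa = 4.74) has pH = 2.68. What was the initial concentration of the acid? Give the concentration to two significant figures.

[H+] = 10^(-2.68) = 2.09 × 10^-3 M = x
Ka = 10^(−4.74) = 1.82 × 10^-5
Ka = x²/(C₀ − x) ⇒ C₀ = x + x²/Ka
C₀ = 2.09 × 10^-3 + (2.09 × 10^-3)²/(1.82 × 10^-5) = 2.42 × 10^-1 M

C₀ = 2.4 × 10^-1 M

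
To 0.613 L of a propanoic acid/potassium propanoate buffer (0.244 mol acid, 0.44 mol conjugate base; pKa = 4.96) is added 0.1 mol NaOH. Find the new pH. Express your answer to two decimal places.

pH = 5.53

OH- converts CH3CH2COOH to CH3CH2COO-: CH3CH2COOH → 0.144 mol, CH3CH2COO- → 0.54 mol.
Henderson–Hasselbalch with mole ratio 0.54/0.144: pH = 4.96 + (+0.574)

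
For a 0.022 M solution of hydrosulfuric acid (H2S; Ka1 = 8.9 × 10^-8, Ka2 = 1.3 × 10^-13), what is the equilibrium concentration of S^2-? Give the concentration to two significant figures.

1.3 × 10^-13 M

First ionization gives [H+] ≈ [HS-] = 4.42 × 10^-5 M.
Second step: Ka2 = [H+][S^2-]/[HS-] ≈ [S^2-] (since [H+] ≈ [HS-]).
So [S^2-] ≈ Ka2.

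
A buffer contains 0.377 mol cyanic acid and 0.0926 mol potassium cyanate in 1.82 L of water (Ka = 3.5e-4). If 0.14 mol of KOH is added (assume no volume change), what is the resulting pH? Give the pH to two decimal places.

After neutralization: n(HOCN) = 0.237 mol, n(OCN-) = 0.233 mol.
pKa = −log(3.5 × 10^-4) = 3.456
Henderson–Hasselbalch with mole ratio 0.233/0.237: pH = 3.456 + (-0.007)

pH = 3.45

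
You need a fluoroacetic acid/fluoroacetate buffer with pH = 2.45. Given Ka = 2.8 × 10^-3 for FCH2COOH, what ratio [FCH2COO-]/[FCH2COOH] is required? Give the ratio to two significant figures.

ratio = 0.79

pKa = -log(2.8 × 10^-3) = 2.553
pH = pKa + log(r) ⇒ log(r) = 2.45 − 2.553 = -0.103
r = [FCH2COO-]/[FCH2COOH] = 10^(-0.103) = 0.789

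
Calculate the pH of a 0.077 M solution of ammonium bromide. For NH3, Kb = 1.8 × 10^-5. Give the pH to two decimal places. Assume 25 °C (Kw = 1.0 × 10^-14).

pH = 5.18

NH4+ is the conjugate acid of the weak base NH3.
Ka = Kw/Kb = 1.0×10^-14 / 1.8 × 10^-5 = 5.56 × 10^-10
Ka = [H+]²/(0.077 − [H+]) = 5.56 × 10^-10
Neglecting [H+] in the denominator: [H+] = √(5.56 × 10^-10 × 0.077) = 6.54 × 10^-6 M
Check: 0.0085% ionized — well under 5%, approximation valid.
pH = −log(6.54 × 10^-6) = 5.18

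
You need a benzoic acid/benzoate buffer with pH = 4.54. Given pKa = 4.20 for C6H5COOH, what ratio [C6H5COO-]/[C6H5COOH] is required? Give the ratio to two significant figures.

ratio = 2.2

pH = pKa + log(r) ⇒ log(r) = 4.54 − 4.20 = +0.34
r = [C6H5COO-]/[C6H5COOH] = 10^(+0.34) = 2.19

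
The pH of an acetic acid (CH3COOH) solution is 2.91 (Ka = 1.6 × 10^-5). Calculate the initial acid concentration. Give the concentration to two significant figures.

[H+] = 10^(-2.91) = 1.23 × 10^-3 M = x
Ka = x²/(C₀ − x) ⇒ C₀ = x + x²/Ka
C₀ = 1.23 × 10^-3 + (1.23 × 10^-3)²/(1.6 × 10^-5) = 9.58 × 10^-2 M

C₀ = 9.6 × 10^-2 M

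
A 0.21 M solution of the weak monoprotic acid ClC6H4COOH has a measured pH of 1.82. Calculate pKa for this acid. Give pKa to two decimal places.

pKa = 2.93

[H+] = 10^(-1.82) = 1.51 × 10^-2 M
At equilibrium [HA] = 0.21 − 1.51 × 10^-2 = 1.95 × 10^-1 M
Ka = [H+][A-]/[HA] = (1.51 × 10^-2)² / 1.95 × 10^-1 = 1.17 × 10^-3
pKa = -log(1.17 × 10^-3) = 2.93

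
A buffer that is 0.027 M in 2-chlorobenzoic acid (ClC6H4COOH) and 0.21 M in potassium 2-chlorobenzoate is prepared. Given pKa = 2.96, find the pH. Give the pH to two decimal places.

Using pH = pKa + log([base]/[acid]) with [base]/[acid] = 0.21/0.027:
pH = 2.96 + (+0.891) = 3.85

pH = 3.85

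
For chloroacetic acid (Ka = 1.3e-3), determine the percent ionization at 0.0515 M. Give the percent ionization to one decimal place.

14.7%

ClCH2COOH ⇌ ClCH2COO- + H+; let x = [H+] at equilibrium.
Ka = x²/(C₀ − x); solving the quadratic gives x = 7.56 × 10^-3 M.
% ionization = x/C₀ × 100% = 7.56 × 10^-3/0.0515 × 100% = 14.7%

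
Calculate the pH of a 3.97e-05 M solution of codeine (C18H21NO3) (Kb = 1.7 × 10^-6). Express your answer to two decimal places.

pH = 8.87

C18H21NO3 + H2O ⇌ C18H22NO3+ + OH-
Kb = [OH-]²/(3.97e-05 − [OH-]) = 1.7 × 10^-6
Here C₀/Kb ≈ 23.4, so the small-[OH-] approximation fails. Use the quadratic:
[OH-] = (−Kb + √(Kb² + 4·Kb·C₀))/2 = 7.41 × 10^-6 M
pOH = 5.13, so pH = 14.00 − pOH = 8.87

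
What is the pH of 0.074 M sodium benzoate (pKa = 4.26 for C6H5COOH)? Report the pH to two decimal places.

pH = 8.56

C6H5COO- is the conjugate base of the weak acid C6H5COOH.
Ka = 10^(−4.26) = 5.50 × 10^-5
Kb = Kw/Ka = 1.0×10^-14 / 5.50 × 10^-5 = 1.82 × 10^-10
From the ICE table, Kb = [OH-]²/(0.074 − [OH-]) = 1.82 × 10^-10.
Since Kb ≪ C₀, [OH-] ≈ √(Kb·C₀) = 3.67 × 10^-6 M.
pOH = 5.44, so pH = 14.00 − pOH = 8.56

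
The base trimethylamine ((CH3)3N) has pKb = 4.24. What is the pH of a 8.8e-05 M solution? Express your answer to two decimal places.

(CH3)3N + H2O ⇌ (CH3)3NH+ + OH-
Kb = 10^(−4.24) = 5.75 × 10^-5
From the ICE table, Kb = x²/(8.8e-05 − x) = 5.75 × 10^-5.
x is not negligible relative to C₀; solve x² + 5.75e-05·x − 5.06e-09 = 0.
x = [−5.75e-05 + √(5.75e-05² + 2.02e-08)]/2 = 4.80 × 10^-5 M
pOH = 4.32, so pH = 14.00 − pOH = 9.68

pH = 9.68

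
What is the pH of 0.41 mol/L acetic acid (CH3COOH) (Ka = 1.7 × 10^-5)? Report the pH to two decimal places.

pH = 2.58

CH3COOH ⇌ CH3COO- + H+
Ka = [H+]²/(0.41 − [H+]) = 1.7 × 10^-5
Neglecting [H+] in the denominator: [H+] = √(1.7 × 10^-5 × 0.41) = 2.64 × 10^-3 M
([H+]/C₀ = 0.64% < 5%, so the approximation holds.)
pH = −log(2.64 × 10^-3) = 2.58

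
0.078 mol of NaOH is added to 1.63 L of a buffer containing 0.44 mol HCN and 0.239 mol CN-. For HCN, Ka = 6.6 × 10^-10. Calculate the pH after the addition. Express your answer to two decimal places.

pH = 9.12

After neutralization: n(HCN) = 0.362 mol, n(CN-) = 0.317 mol.
pKa = −log(6.6 × 10^-10) = 9.180
pH = pKa + log(n_CN-/n_HCN) = 9.180 + log(0.317/0.362) = 9.180 + (-0.058)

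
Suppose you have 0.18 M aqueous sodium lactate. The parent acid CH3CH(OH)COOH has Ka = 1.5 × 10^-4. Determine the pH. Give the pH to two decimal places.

CH3CH(OH)COO- is the conjugate base of the weak acid CH3CH(OH)COOH.
Kb = Kw/Ka = 1.0×10^-14 / 1.5 × 10^-4 = 6.67 × 10^-11
From the ICE table, Kb = x²/(0.18 − x) = 6.67 × 10^-11.
Since Kb ≪ C₀, x ≈ √(Kb·C₀) = 3.46 × 10^-6 M.
Check: 0.0019% ionized — well under 5%, approximation valid.
pOH = 5.46, so pH = 14.00 − pOH = 8.54

pH = 8.54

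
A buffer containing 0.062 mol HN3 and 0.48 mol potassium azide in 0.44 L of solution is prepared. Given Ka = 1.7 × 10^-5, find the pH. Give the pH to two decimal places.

pH = 5.66

pKa = −log(1.7 × 10^-5) = 4.770
pH = pKa + log([A⁻]/[HA]) = 4.770 + log(0.48/0.062)
pH = 4.770 + (+0.889) = 5.66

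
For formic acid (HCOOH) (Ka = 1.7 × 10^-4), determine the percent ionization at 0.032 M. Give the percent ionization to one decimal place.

HCOOH ⇌ HCOO- + H+; let x = [H+] at equilibrium.
Ka = x²/(C₀ − x); solving the quadratic gives x = 2.25 × 10^-3 M.
% ionization = x/C₀ × 100% = 2.25 × 10^-3/0.032 × 100% = 7.0%

7.0%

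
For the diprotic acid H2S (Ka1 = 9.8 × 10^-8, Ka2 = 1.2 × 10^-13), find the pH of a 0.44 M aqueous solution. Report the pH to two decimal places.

Ka1 ≫ Ka2, so treat the first dissociation as the only significant source of H+.
Ka1 = x²/(0.44 − x) = 9.8 × 10^-8
x ≈ √(9.8 × 10^-8 × 0.44) = 2.08 × 10^-4 M
pH = −log(2.08 × 10^-4) = 3.68

pH = 3.68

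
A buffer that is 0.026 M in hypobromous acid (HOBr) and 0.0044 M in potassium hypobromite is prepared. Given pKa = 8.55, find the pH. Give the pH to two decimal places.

pH = pKa + log([A⁻]/[HA]) = 8.55 + log(0.0044/0.026)
pH = 8.55 + (-0.772) = 7.78

pH = 7.78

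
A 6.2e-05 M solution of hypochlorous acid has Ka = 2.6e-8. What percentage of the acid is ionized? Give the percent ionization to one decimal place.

2.0%

HOCl ⇌ OCl- + H+; let x = [H+] at equilibrium.
x ≈ √(Ka·C₀) = √(2.6 × 10^-8 × 6.2e-05) = 1.27 × 10^-6 M
% ionization = x/C₀ × 100% = 1.27 × 10^-6/6.2e-05 × 100% = 2.0%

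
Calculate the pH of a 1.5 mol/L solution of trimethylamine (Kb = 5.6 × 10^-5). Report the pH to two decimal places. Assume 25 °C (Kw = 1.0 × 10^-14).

pH = 11.96

(CH3)3N + H2O ⇌ (CH3)3NH+ + OH-
Kb = [OH-]²/(1.5 − [OH-]) = 5.6 × 10^-5
Assume [OH-] ≪ 1.5: [OH-] ≈ √(5.6 × 10^-5 × 1.5) = 9.17 × 10^-3 M
Check: 0.61% ionized — well under 5%, approximation valid.
pOH = −log(9.17 × 10^-3) = 2.04; pH = 14.00 − 2.04 = 11.96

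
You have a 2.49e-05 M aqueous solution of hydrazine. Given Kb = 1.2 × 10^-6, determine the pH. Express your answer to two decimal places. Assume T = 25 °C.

N2H4 + H2O ⇌ N2H5+ + OH-
Let x = [OH-] at equilibrium. Kb = x²/(2.49e-05 − x).
Here C₀/Kb ≈ 20.8, so the small-x approximation fails. Use the quadratic:
x = (−Kb + √(Kb² + 4·Kb·C₀))/2 = 4.90 × 10^-6 M
pOH = 5.31, so pH = 14.00 − pOH = 8.69

pH = 8.69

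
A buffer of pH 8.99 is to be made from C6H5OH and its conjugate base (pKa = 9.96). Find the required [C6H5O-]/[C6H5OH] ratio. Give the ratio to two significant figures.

pH = pKa + log(r) ⇒ log(r) = 8.99 − 9.96 = -0.97
r = [C6H5O-]/[C6H5OH] = 10^(-0.97) = 0.107

ratio = 0.11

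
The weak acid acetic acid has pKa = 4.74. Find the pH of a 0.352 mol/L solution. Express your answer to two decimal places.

CH3COOH ⇌ CH3COO- + H+
Ka = 10^(−4.74) = 1.82 × 10^-5
Ka = x²/(0.352 − x) = 1.82 × 10^-5
Since Ka ≪ C₀, x ≈ √(Ka·C₀) = 2.53 × 10^-3 M.
Check: 0.72% ionized — well under 5%, approximation valid.
pH = −log(2.53 × 10^-3) = 2.60

pH = 2.60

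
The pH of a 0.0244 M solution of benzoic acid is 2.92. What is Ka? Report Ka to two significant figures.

[H+] = 10^(-2.92) = 1.20 × 10^-3 M
At equilibrium [HA] = 0.0244 − 1.20 × 10^-3 = 2.32 × 10^-2 M
Ka = [H+][A-]/[HA] = (1.20 × 10^-3)² / 2.32 × 10^-2 = 6.2 × 10^-5

Ka = 6.2 × 10^-5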